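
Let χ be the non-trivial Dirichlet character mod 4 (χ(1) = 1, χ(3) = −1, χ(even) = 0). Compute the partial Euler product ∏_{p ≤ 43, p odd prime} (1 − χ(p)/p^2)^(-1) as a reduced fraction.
∏ = 11477831542914938630143/12524769798782976000000

The odd primes p ≤ 43 are [3, 5, 7, 11, 13, 17, 19, 23, 29, 31, 37, 41, 43]. For each, χ(p) = 1 if p ≡ 1 mod 4, χ(p) = −1 if p ≡ 3 mod 4. Taking (1 − χ(p)/p^2)^(-1) = p^2/(p^2 − χ(p)): (1 − (-1)/3^2)^(-1) · (1 − (1)/5^2)^(-1) · (1 − (-1)/7^2)^(-1) · (1 − (-1)/11^2)^(-1) · (1 − (1)/13^2)^(-1) · (1 − (1)/17^2)^(-1) · (1 − (-1)/19^2)^(-1) · (1 − (-1)/23^2)^(-1) · (1 − (1)/29^2)^(-1) · (1 − (-1)/31^2)^(-1) · (1 − (1)/37^2)^(-1) · (1 − (1)/41^2)^(-1) · (1 − (-1)/43^2)^(-1) = 11477831542914938630143/12524769798782976000000.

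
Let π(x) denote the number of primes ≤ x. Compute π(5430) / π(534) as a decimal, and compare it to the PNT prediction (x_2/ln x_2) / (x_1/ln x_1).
π(5430)/π(534) = 716/99 ≈ 7.2323;  PNT prediction ≈ 7.4261.

π(534) = 99 and π(5430) = 716, so π(5430)/π(534) ≈ 7.2323. The PNT-predicted ratio is (5430/ln(5430)) / (534/ln(534)) ≈ 7.4261. The two agree to within a few percent, as expected.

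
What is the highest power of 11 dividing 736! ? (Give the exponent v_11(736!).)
v_11(736!) = 72

Legendre's formula: v_p(n!) = Σ_{k ≥ 1} ⌊n / p^k⌋. For p = 11, n = 736, the terms are:
  ⌊736/11^1⌋ = ⌊736/11⌋ = 66
  ⌊736/11^2⌋ = ⌊736/121⌋ = 6
(the next term ⌊736/11^3⌋ = 0, terminating the sum). Summing: v_11(736!) = 66 + 6 = 72.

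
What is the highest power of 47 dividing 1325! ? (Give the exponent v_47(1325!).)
v_47(1325!) = 28

Legendre's formula: v_p(n!) = Σ_{k ≥ 1} ⌊n / p^k⌋. For p = 47, n = 1325, the terms are:
  ⌊1325/47^1⌋ = ⌊1325/47⌋ = 28
(the next term ⌊1325/47^2⌋ = 0, terminating the sum). Summing: v_47(1325!) = 28 = 28.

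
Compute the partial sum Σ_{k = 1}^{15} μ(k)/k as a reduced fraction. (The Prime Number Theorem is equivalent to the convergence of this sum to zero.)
Σ μ(k)/k = 304/5005

Values of μ(k) for 1 ≤ k ≤ 15: μ(1) = 1, μ(2) = -1, μ(3) = -1, μ(5) = -1, μ(6) = 1, μ(7) = -1, μ(10) = 1, μ(11) = -1, μ(13) = -1, μ(14) = 1, μ(15) = 1, with μ = 0 on non-squarefree integers. Summing μ(k)/k for k where μ(k) ≠ 0 gives 304/5005 ≈ 0.0607. (PNT ⟺ this sum → 0 as n → ∞.)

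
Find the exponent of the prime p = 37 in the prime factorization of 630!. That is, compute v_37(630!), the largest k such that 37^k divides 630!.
v_37(630!) = 17

Legendre's formula: v_p(n!) = Σ_{k ≥ 1} ⌊n / p^k⌋. For p = 37, n = 630, the terms are:
  ⌊630/37^1⌋ = ⌊630/37⌋ = 17
(the next term ⌊630/37^2⌋ = 0, terminating the sum). Summing: v_37(630!) = 17 = 17.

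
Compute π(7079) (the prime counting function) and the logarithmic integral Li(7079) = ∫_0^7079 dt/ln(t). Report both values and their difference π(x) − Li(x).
π(7079) = 909;  Li(7079) ≈ 923.25;  π(x) − Li(x) ≈ -14.25.

Direct count of primes ≤ 7079 gives π(7079) = 909. Numerical evaluation of the logarithmic integral gives Li(7079) ≈ 923.25. The difference π(x) − Li(x) ≈ -14.25 is typically negative for small/moderate x (Li(x) overestimates), though Littlewood's theorem shows this sign changes infinitely often.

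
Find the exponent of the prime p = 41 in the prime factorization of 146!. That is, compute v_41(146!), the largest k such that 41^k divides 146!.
v_41(146!) = 3

Legendre's formula: v_p(n!) = Σ_{k ≥ 1} ⌊n / p^k⌋. For p = 41, n = 146, the terms are:
  ⌊146/41^1⌋ = ⌊146/41⌋ = 3
(the next term ⌊146/41^2⌋ = 0, terminating the sum). Summing: v_41(146!) = 3 = 3.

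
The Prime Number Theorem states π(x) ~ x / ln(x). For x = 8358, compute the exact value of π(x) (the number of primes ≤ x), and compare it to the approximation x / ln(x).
π(8358) = 1046;  x/ln(x) ≈ 925.48;  relative error ≈ 11.52%.

Directly count primes up to 8358: π(8358) = 1046. The PNT approximation gives 8358/ln(8358) ≈ 8358/9.03097 ≈ 925.48. Relative error (π(x) − x/ln(x)) / π(x) ≈ 11.52%; the approximation is known to undercount slightly (Li(x) is a better estimate).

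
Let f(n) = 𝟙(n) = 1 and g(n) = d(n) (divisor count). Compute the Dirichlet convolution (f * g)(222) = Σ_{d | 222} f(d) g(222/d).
(𝟙 * d)(222) = 27

Divisors of 222: [1, 2, 3, 6, 37, 74, 111, 222]. For each d | 222:
  d = 1: 𝟙(1) · d(222/1) = 1 · 8 = 8
  d = 2: 𝟙(2) · d(222/2) = 1 · 4 = 4
  d = 3: 𝟙(3) · d(222/3) = 1 · 4 = 4
  d = 6: 𝟙(6) · d(222/6) = 1 · 2 = 2
  d = 37: 𝟙(37) · d(222/37) = 1 · 4 = 4
  d = 74: 𝟙(74) · d(222/74) = 1 · 2 = 2
  d = 111: 𝟙(111) · d(222/111) = 1 · 2 = 2
  d = 222: 𝟙(222) · d(222/222) = 1 · 1 = 1
Summing: (𝟙 * d)(222) = 8 + 4 + 4 + 2 + 4 + 2 + 2 + 1 = 27.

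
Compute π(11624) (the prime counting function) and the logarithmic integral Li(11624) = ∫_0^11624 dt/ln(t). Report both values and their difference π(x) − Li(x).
π(11624) = 1398;  Li(11624) ≈ 1421.00;  π(x) − Li(x) ≈ -23.00.

Direct count of primes ≤ 11624 gives π(11624) = 1398. Numerical evaluation of the logarithmic integral gives Li(11624) ≈ 1421.00. The difference π(x) − Li(x) ≈ -23.00 is typically negative for small/moderate x (Li(x) overestimates), though Littlewood's theorem shows this sign changes infinitely often.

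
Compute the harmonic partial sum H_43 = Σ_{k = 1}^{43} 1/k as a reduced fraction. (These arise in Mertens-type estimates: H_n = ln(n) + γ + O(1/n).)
H_43 = 532145396070491417/122332313750680800

Direct summation: H_43 = 1 + 1/2 + ... + 1/43. The least common denominator is lcm(1, ..., 43) = 9419588158802421600; over this denominator the numerator is 9419588158802421600 + 4709794079401210800 + 3139862719600807200 + 2354897039700605400 + 1883917631760484320 + 1569931359800403600 + 1345655451257488800 + 1177448519850302700 + 1046620906533602400 + 941958815880242160 + 856326196254765600 + 784965679900201800 + 724583704523263200 + 672827725628744400 + 627972543920161440 + 588724259925151350 + 554093421106024800 + 523310453266801200 + 495767797831706400 + 470979407940121080 + 448551817085829600 + 428163098127382800 + 409547311252279200 + 392482839950100900 + 376783526352096864 + 362291852261631600 + 348873635511200800 + 336413862814372200 + 324813384786290400 + 313986271960080720 + 303857682542013600 + 294362129962575675 + 285442065418255200 + 277046710553012400 + 269131090251497760 + 261655226633400600 + 254583463751416800 + 247883898915853200 + 241527901507754400 + 235489703970060540 + 229746052653717600 + 224275908542914800 + 219060189739591200 = 40975195497427839109, so H_43 = 40975195497427839109/9419588158802421600; reducing by gcd(40975195497427839109, 9419588158802421600) = 77 gives 532145396070491417/122332313750680800 ≈ 4.35000. (The PNT-adjacent estimate ln(43) + γ ≈ 4.33842 matches within O(1/n).)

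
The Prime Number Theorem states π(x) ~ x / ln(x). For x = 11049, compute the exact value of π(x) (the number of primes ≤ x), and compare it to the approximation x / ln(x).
π(11049) = 1338;  x/ln(x) ≈ 1186.78;  relative error ≈ 11.30%.

Directly count primes up to 11049: π(11049) = 1338. The PNT approximation gives 11049/ln(11049) ≈ 11049/9.31010 ≈ 1186.78. Relative error (π(x) − x/ln(x)) / π(x) ≈ 11.30%; the approximation is known to undercount slightly (Li(x) is a better estimate).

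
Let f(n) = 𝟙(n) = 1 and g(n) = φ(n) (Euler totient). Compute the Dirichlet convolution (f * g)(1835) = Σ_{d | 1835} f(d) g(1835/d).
(𝟙 * φ)(1835) = 1835

Divisors of 1835: [1, 5, 367, 1835]. For each d | 1835:
  d = 1: 𝟙(1) · φ(1835/1) = 1 · 1464 = 1464
  d = 5: 𝟙(5) · φ(1835/5) = 1 · 366 = 366
  d = 367: 𝟙(367) · φ(1835/367) = 1 · 4 = 4
  d = 1835: 𝟙(1835) · φ(1835/1835) = 1 · 1 = 1
Summing: (𝟙 * φ)(1835) = 1464 + 366 + 4 + 1 = 1835.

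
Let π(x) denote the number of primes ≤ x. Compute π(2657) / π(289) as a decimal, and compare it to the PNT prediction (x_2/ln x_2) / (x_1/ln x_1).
π(2657)/π(289) = 384/61 ≈ 6.2951;  PNT prediction ≈ 6.6070.

π(289) = 61 and π(2657) = 384, so π(2657)/π(289) ≈ 6.2951. The PNT-predicted ratio is (2657/ln(2657)) / (289/ln(289)) ≈ 6.6070. The two agree to within a few percent, as expected.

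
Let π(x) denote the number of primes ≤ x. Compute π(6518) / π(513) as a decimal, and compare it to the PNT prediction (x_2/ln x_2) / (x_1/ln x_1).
π(6518)/π(513) = 842/97 ≈ 8.6804;  PNT prediction ≈ 9.0280.

π(513) = 97 and π(6518) = 842, so π(6518)/π(513) ≈ 8.6804. The PNT-predicted ratio is (6518/ln(6518)) / (513/ln(513)) ≈ 9.0280. The two agree to within a few percent, as expected.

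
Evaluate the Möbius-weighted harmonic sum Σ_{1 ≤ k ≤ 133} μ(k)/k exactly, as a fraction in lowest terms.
Σ μ(k)/k = -328286069145432606104772534998723752556837640821/525896479052627740771371797072411912900610967452630

Values of μ(k) for 1 ≤ k ≤ 133: μ(1) = 1, μ(2) = -1, μ(3) = -1, μ(5) = -1, μ(6) = 1, μ(7) = -1, μ(10) = 1, μ(11) = -1, μ(13) = -1, μ(14) = 1, μ(15) = 1, μ(17) = -1, μ(19) = -1, μ(21) = 1, μ(22) = 1, μ(23) = -1, μ(26) = 1, μ(29) = -1, μ(30) = -1, μ(31) = -1, μ(33) = 1, μ(34) = 1, μ(35) = 1, μ(37) = -1, μ(38) = 1, μ(39) = 1, μ(41) = -1, μ(42) = -1, μ(43) = -1, μ(46) = 1, μ(47) = -1, μ(51) = 1, μ(53) = -1, μ(55) = 1, μ(57) = 1, μ(58) = 1, μ(59) = -1, μ(61) = -1, μ(62) = 1, μ(65) = 1, μ(66) = -1, μ(67) = -1, μ(69) = 1, μ(70) = -1, μ(71) = -1, μ(73) = -1, μ(74) = 1, μ(77) = 1, μ(78) = -1, μ(79) = -1, μ(82) = 1, μ(83) = -1, μ(85) = 1, μ(86) = 1, μ(87) = 1, μ(89) = -1, μ(91) = 1, μ(93) = 1, μ(94) = 1, μ(95) = 1, μ(97) = -1, μ(101) = -1, μ(102) = -1, μ(103) = -1, μ(105) = -1, μ(106) = 1, μ(107) = -1, μ(109) = -1, μ(110) = -1, μ(111) = 1, μ(113) = -1, μ(114) = -1, μ(115) = 1, μ(118) = 1, μ(119) = 1, μ(122) = 1, μ(123) = 1, μ(127) = -1, μ(129) = 1, μ(130) = -1, μ(131) = -1, μ(133) = 1, with μ = 0 on non-squarefree integers. Summing μ(k)/k for k where μ(k) ≠ 0 gives -328286069145432606104772534998723752556837640821/525896479052627740771371797072411912900610967452630 ≈ -0.0006. (PNT ⟺ this sum → 0 as n → ∞.)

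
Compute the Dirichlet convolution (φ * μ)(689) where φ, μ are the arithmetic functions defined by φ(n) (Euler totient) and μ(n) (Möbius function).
(φ * μ)(689) = 561

Divisors of 689: [1, 13, 53, 689]. For each d | 689:
  d = 1: φ(1) · μ(689/1) = 1 · 1 = 1
  d = 13: φ(13) · μ(689/13) = 12 · -1 = -12
  d = 53: φ(53) · μ(689/53) = 52 · -1 = -52
  d = 689: φ(689) · μ(689/689) = 624 · 1 = 624
Summing: (φ * μ)(689) = 1 + -12 + -52 + 624 = 561.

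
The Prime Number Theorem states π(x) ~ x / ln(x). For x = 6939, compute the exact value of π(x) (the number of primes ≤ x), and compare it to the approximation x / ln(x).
π(6939) = 890;  x/ln(x) ≈ 784.52;  relative error ≈ 11.85%.

Directly count primes up to 6939: π(6939) = 890. The PNT approximation gives 6939/ln(6939) ≈ 6939/8.84491 ≈ 784.52. Relative error (π(x) − x/ln(x)) / π(x) ≈ 11.85%; the approximation is known to undercount slightly (Li(x) is a better estimate).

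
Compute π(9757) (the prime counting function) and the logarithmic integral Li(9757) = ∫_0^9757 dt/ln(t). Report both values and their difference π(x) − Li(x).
π(9757) = 1203;  Li(9757) ≈ 1219.72;  π(x) − Li(x) ≈ -16.72.

Direct count of primes ≤ 9757 gives π(9757) = 1203. Numerical evaluation of the logarithmic integral gives Li(9757) ≈ 1219.72. The difference π(x) − Li(x) ≈ -16.72 is typically negative for small/moderate x (Li(x) overestimates), though Littlewood's theorem shows this sign changes infinitely often.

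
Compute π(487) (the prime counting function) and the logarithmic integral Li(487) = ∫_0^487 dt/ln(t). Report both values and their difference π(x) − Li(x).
π(487) = 93;  Li(487) ≈ 99.70;  π(x) − Li(x) ≈ -6.70.

Direct count of primes ≤ 487 gives π(487) = 93. Numerical evaluation of the logarithmic integral gives Li(487) ≈ 99.70. The difference π(x) − Li(x) ≈ -6.70 is typically negative for small/moderate x (Li(x) overestimates), though Littlewood's theorem shows this sign changes infinitely often.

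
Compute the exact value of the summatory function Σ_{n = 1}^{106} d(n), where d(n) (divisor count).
Σ_{n ≤ 106} d(n) = 514

Compute d(n) for each 1 ≤ n ≤ 106: d(1) = 1, d(2) = 2, d(3) = 2, d(4) = 3, d(5) = 2, d(6) = 4, d(7) = 2, d(8) = 4, d(9) = 3, d(10) = 4, d(11) = 2, d(12) = 6, d(13) = 2, d(14) = 4, d(15) = 4, d(16) = 5, d(17) = 2, d(18) = 6, d(19) = 2, d(20) = 6, d(21) = 4, d(22) = 4, d(23) = 2, d(24) = 8, d(25) = 3, d(26) = 4, d(27) = 4, d(28) = 6, d(29) = 2, d(30) = 8, d(31) = 2, d(32) = 6, d(33) = 4, d(34) = 4, d(35) = 4, d(36) = 9, d(37) = 2, d(38) = 4, d(39) = 4, d(40) = 8, d(41) = 2, d(42) = 8, d(43) = 2, d(44) = 6, d(45) = 6, d(46) = 4, d(47) = 2, d(48) = 10, d(49) = 3, d(50) = 6, d(51) = 4, d(52) = 6, d(53) = 2, d(54) = 8, d(55) = 4, d(56) = 8, d(57) = 4, d(58) = 4, d(59) = 2, d(60) = 12, d(61) = 2, d(62) = 4, d(63) = 6, d(64) = 7, d(65) = 4, d(66) = 8, d(67) = 2, d(68) = 6, d(69) = 4, d(70) = 8, d(71) = 2, d(72) = 12, d(73) = 2, d(74) = 4, d(75) = 6, d(76) = 6, d(77) = 4, d(78) = 8, d(79) = 2, d(80) = 10, d(81) = 5, d(82) = 4, d(83) = 2, d(84) = 12, d(85) = 4, d(86) = 4, d(87) = 4, d(88) = 8, d(89) = 2, d(90) = 12, d(91) = 4, d(92) = 6, d(93) = 4, d(94) = 4, d(95) = 4, d(96) = 12, d(97) = 2, d(98) = 6, d(99) = 6, d(100) = 9, d(101) = 2, d(102) = 8, d(103) = 2, d(104) = 8, d(105) = 8, d(106) = 4. Summing all 106 values: 514. (Dirichlet's divisor formula: Σ_{n ≤ x} d(n) = x ln(x) + (2γ − 1) x + O(√x). For x = 106, the asymptotic estimate is ≈ 510.69.)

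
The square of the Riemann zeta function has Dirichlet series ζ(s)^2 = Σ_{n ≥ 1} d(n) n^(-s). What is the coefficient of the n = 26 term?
d(26) = 4

ζ(s)^2 = (Σ 1/m^s)(Σ 1/k^s). The coefficient of 1/n^s in the product is the number of ordered pairs (m, k) with mk = n, which equals d(n). For n = 26, divisors are [1, 2, 13, 26], so d(26) = 4.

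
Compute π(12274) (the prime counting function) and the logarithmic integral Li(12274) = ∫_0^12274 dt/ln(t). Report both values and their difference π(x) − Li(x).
π(12274) = 1467;  Li(12274) ≈ 1490.24;  π(x) − Li(x) ≈ -23.24.

Direct count of primes ≤ 12274 gives π(12274) = 1467. Numerical evaluation of the logarithmic integral gives Li(12274) ≈ 1490.24. The difference π(x) − Li(x) ≈ -23.24 is typically negative for small/moderate x (Li(x) overestimates), though Littlewood's theorem shows this sign changes infinitely often.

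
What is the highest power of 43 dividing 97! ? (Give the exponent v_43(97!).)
v_43(97!) = 2

Legendre's formula: v_p(n!) = Σ_{k ≥ 1} ⌊n / p^k⌋. For p = 43, n = 97, the terms are:
  ⌊97/43^1⌋ = ⌊97/43⌋ = 2
(the next term ⌊97/43^2⌋ = 0, terminating the sum). Summing: v_43(97!) = 2 = 2.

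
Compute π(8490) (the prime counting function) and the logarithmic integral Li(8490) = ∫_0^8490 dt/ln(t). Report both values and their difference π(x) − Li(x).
π(8490) = 1059;  Li(8490) ≈ 1080.76;  π(x) − Li(x) ≈ -21.76.

Direct count of primes ≤ 8490 gives π(8490) = 1059. Numerical evaluation of the logarithmic integral gives Li(8490) ≈ 1080.76. The difference π(x) − Li(x) ≈ -21.76 is typically negative for small/moderate x (Li(x) overestimates), though Littlewood's theorem shows this sign changes infinitely often.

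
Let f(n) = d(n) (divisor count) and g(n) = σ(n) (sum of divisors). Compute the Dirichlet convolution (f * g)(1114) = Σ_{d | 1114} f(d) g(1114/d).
(d * σ)(1114) = 2800

Divisors of 1114: [1, 2, 557, 1114]. For each d | 1114:
  d = 1: d(1) · σ(1114/1) = 1 · 1674 = 1674
  d = 2: d(2) · σ(1114/2) = 2 · 558 = 1116
  d = 557: d(557) · σ(1114/557) = 2 · 3 = 6
  d = 1114: d(1114) · σ(1114/1114) = 4 · 1 = 4
Summing: (d * σ)(1114) = 1674 + 1116 + 6 + 4 = 2800.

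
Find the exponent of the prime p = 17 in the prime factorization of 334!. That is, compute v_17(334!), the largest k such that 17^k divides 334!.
v_17(334!) = 20

Legendre's formula: v_p(n!) = Σ_{k ≥ 1} ⌊n / p^k⌋. For p = 17, n = 334, the terms are:
  ⌊334/17^1⌋ = ⌊334/17⌋ = 19
  ⌊334/17^2⌋ = ⌊334/289⌋ = 1
(the next term ⌊334/17^3⌋ = 0, terminating the sum). Summing: v_17(334!) = 19 + 1 = 20.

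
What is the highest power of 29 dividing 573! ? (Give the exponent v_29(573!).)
v_29(573!) = 19

Legendre's formula: v_p(n!) = Σ_{k ≥ 1} ⌊n / p^k⌋. For p = 29, n = 573, the terms are:
  ⌊573/29^1⌋ = ⌊573/29⌋ = 19
(the next term ⌊573/29^2⌋ = 0, terminating the sum). Summing: v_29(573!) = 19 = 19.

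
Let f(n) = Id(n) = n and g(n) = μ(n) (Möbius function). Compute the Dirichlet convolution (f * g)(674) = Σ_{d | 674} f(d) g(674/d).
(Id * μ)(674) = 336

Divisors of 674: [1, 2, 337, 674]. For each d | 674:
  d = 1: Id(1) · μ(674/1) = 1 · 1 = 1
  d = 2: Id(2) · μ(674/2) = 2 · -1 = -2
  d = 337: Id(337) · μ(674/337) = 337 · -1 = -337
  d = 674: Id(674) · μ(674/674) = 674 · 1 = 674
Summing: (Id * μ)(674) = 1 + -2 + -337 + 674 = 336.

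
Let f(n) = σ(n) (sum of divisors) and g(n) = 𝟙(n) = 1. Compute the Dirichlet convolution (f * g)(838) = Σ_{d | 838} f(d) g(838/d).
(σ * 𝟙)(838) = 1684

Divisors of 838: [1, 2, 419, 838]. For each d | 838:
  d = 1: σ(1) · 𝟙(838/1) = 1 · 1 = 1
  d = 2: σ(2) · 𝟙(838/2) = 3 · 1 = 3
  d = 419: σ(419) · 𝟙(838/419) = 420 · 1 = 420
  d = 838: σ(838) · 𝟙(838/838) = 1260 · 1 = 1260
Summing: (σ * 𝟙)(838) = 1 + 3 + 420 + 1260 = 1684.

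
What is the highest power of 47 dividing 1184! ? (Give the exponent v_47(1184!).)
v_47(1184!) = 25

Legendre's formula: v_p(n!) = Σ_{k ≥ 1} ⌊n / p^k⌋. For p = 47, n = 1184, the terms are:
  ⌊1184/47^1⌋ = ⌊1184/47⌋ = 25
(the next term ⌊1184/47^2⌋ = 0, terminating the sum). Summing: v_47(1184!) = 25 = 25.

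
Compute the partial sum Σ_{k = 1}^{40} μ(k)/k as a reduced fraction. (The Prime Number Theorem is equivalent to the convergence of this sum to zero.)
Σ μ(k)/k = 124873406579/2473579378270

Values of μ(k) for 1 ≤ k ≤ 40: μ(1) = 1, μ(2) = -1, μ(3) = -1, μ(5) = -1, μ(6) = 1, μ(7) = -1, μ(10) = 1, μ(11) = -1, μ(13) = -1, μ(14) = 1, μ(15) = 1, μ(17) = -1, μ(19) = -1, μ(21) = 1, μ(22) = 1, μ(23) = -1, μ(26) = 1, μ(29) = -1, μ(30) = -1, μ(31) = -1, μ(33) = 1, μ(34) = 1, μ(35) = 1, μ(37) = -1, μ(38) = 1, μ(39) = 1, with μ = 0 on non-squarefree integers. Summing μ(k)/k for k where μ(k) ≠ 0 gives 124873406579/2473579378270 ≈ 0.0505. (PNT ⟺ this sum → 0 as n → ∞.)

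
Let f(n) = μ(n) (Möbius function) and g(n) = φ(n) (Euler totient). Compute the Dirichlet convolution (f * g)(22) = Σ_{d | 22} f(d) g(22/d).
(μ * φ)(22) = 0

Divisors of 22: [1, 2, 11, 22]. For each d | 22:
  d = 1: μ(1) · φ(22/1) = 1 · 10 = 10
  d = 2: μ(2) · φ(22/2) = -1 · 10 = -10
  d = 11: μ(11) · φ(22/11) = -1 · 1 = -1
  d = 22: μ(22) · φ(22/22) = 1 · 1 = 1
Summing: (μ * φ)(22) = 10 + -10 + -1 + 1 = 0.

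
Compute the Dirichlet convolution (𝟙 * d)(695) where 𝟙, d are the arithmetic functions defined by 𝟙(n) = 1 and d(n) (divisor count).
(𝟙 * d)(695) = 9

Divisors of 695: [1, 5, 139, 695]. For each d | 695:
  d = 1: 𝟙(1) · d(695/1) = 1 · 4 = 4
  d = 5: 𝟙(5) · d(695/5) = 1 · 2 = 2
  d = 139: 𝟙(139) · d(695/139) = 1 · 2 = 2
  d = 695: 𝟙(695) · d(695/695) = 1 · 1 = 1
Summing: (𝟙 * d)(695) = 4 + 2 + 2 + 1 = 9.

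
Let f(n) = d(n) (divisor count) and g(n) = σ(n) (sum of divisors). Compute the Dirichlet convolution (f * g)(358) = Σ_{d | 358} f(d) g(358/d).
(d * σ)(358) = 910

Divisors of 358: [1, 2, 179, 358]. For each d | 358:
  d = 1: d(1) · σ(358/1) = 1 · 540 = 540
  d = 2: d(2) · σ(358/2) = 2 · 180 = 360
  d = 179: d(179) · σ(358/179) = 2 · 3 = 6
  d = 358: d(358) · σ(358/358) = 4 · 1 = 4
Summing: (d * σ)(358) = 540 + 360 + 6 + 4 = 910.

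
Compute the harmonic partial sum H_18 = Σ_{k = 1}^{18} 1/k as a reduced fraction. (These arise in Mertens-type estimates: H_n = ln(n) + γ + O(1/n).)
H_18 = 14274301/4084080

Direct summation: H_18 = 1 + 1/2 + ... + 1/18. The least common denominator is lcm(1, ..., 18) = 12252240; over this denominator the numerator is 12252240 + 6126120 + 4084080 + 3063060 + 2450448 + 2042040 + 1750320 + 1531530 + 1361360 + 1225224 + 1113840 + 1021020 + 942480 + 875160 + 816816 + 765765 + 720720 + 680680 = 42822903, so H_18 = 42822903/12252240; reducing by gcd(42822903, 12252240) = 3 gives 14274301/4084080 ≈ 3.49511. (The PNT-adjacent estimate ln(18) + γ ≈ 3.46759 matches within O(1/n).)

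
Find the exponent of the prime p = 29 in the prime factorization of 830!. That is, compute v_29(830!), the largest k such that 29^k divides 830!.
v_29(830!) = 28

Legendre's formula: v_p(n!) = Σ_{k ≥ 1} ⌊n / p^k⌋. For p = 29, n = 830, the terms are:
  ⌊830/29^1⌋ = ⌊830/29⌋ = 28
(the next term ⌊830/29^2⌋ = 0, terminating the sum). Summing: v_29(830!) = 28 = 28.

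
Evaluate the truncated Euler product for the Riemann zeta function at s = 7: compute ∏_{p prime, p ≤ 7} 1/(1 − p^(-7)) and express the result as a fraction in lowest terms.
∏ = 375226779375000/372119874050737

The primes p ≤ 7 are [2, 3, 5, 7]. For each prime, (1 − 1/p^7)^(-1) = p^7 / (p^7 − 1). The product is (1 − 1/2^7)^(-1), (1 − 1/3^7)^(-1), (1 − 1/5^7)^(-1), (1 − 1/7^7)^(-1) = ∏ p^7 / (p^7 − 1) = 375226779375000/372119874050737.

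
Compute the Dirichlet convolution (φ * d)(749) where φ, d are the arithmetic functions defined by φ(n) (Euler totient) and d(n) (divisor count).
(φ * d)(749) = 864

Divisors of 749: [1, 7, 107, 749]. For each d | 749:
  d = 1: φ(1) · d(749/1) = 1 · 4 = 4
  d = 7: φ(7) · d(749/7) = 6 · 2 = 12
  d = 107: φ(107) · d(749/107) = 106 · 2 = 212
  d = 749: φ(749) · d(749/749) = 636 · 1 = 636
Summing: (φ * d)(749) = 4 + 12 + 212 + 636 = 864.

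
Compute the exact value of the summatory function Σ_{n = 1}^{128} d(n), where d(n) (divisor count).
Σ_{n ≤ 128} d(n) = 645

Compute d(n) for each 1 ≤ n ≤ 128: d(1) = 1, d(2) = 2, d(3) = 2, d(4) = 3, d(5) = 2, d(6) = 4, d(7) = 2, d(8) = 4, d(9) = 3, d(10) = 4, d(11) = 2, d(12) = 6, d(13) = 2, d(14) = 4, d(15) = 4, d(16) = 5, d(17) = 2, d(18) = 6, d(19) = 2, d(20) = 6, d(21) = 4, d(22) = 4, d(23) = 2, d(24) = 8, d(25) = 3, d(26) = 4, d(27) = 4, d(28) = 6, d(29) = 2, d(30) = 8, d(31) = 2, d(32) = 6, d(33) = 4, d(34) = 4, d(35) = 4, d(36) = 9, d(37) = 2, d(38) = 4, d(39) = 4, d(40) = 8, d(41) = 2, d(42) = 8, d(43) = 2, d(44) = 6, d(45) = 6, d(46) = 4, d(47) = 2, d(48) = 10, d(49) = 3, d(50) = 6, d(51) = 4, d(52) = 6, d(53) = 2, d(54) = 8, d(55) = 4, d(56) = 8, d(57) = 4, d(58) = 4, d(59) = 2, d(60) = 12, d(61) = 2, d(62) = 4, d(63) = 6, d(64) = 7, d(65) = 4, d(66) = 8, d(67) = 2, d(68) = 6, d(69) = 4, d(70) = 8, d(71) = 2, d(72) = 12, d(73) = 2, d(74) = 4, d(75) = 6, d(76) = 6, d(77) = 4, d(78) = 8, d(79) = 2, d(80) = 10, d(81) = 5, d(82) = 4, d(83) = 2, d(84) = 12, d(85) = 4, d(86) = 4, d(87) = 4, d(88) = 8, d(89) = 2, d(90) = 12, d(91) = 4, d(92) = 6, d(93) = 4, d(94) = 4, d(95) = 4, d(96) = 12, d(97) = 2, d(98) = 6, d(99) = 6, d(100) = 9, d(101) = 2, d(102) = 8, d(103) = 2, d(104) = 8, d(105) = 8, d(106) = 4, d(107) = 2, d(108) = 12, d(109) = 2, d(110) = 8, d(111) = 4, d(112) = 10, d(113) = 2, d(114) = 8, d(115) = 4, d(116) = 6, d(117) = 6, d(118) = 4, d(119) = 4, d(120) = 16, d(121) = 3, d(122) = 4, d(123) = 4, d(124) = 6, d(125) = 4, d(126) = 12, d(127) = 2, d(128) = 8. Summing all 128 values: 645. (Dirichlet's divisor formula: Σ_{n ≤ x} d(n) = x ln(x) + (2γ − 1) x + O(√x). For x = 128, the asymptotic estimate is ≈ 640.83.)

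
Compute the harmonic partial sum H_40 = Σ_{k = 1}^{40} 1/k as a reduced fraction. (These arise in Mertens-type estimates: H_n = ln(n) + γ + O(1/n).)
H_40 = 2078178381193813/485721041551200

Direct summation: H_40 = 1 + 1/2 + ... + 1/40. The least common denominator is lcm(1, ..., 40) = 5342931457063200; over this denominator the numerator is 5342931457063200 + 2671465728531600 + 1780977152354400 + 1335732864265800 + 1068586291412640 + 890488576177200 + 763275922437600 + 667866432132900 + 593659050784800 + 534293145706320 + 485721041551200 + 445244288088600 + 410994727466400 + 381637961218800 + 356195430470880 + 333933216066450 + 314290085709600 + 296829525392400 + 281206918792800 + 267146572853160 + 254425307479200 + 242860520775600 + 232301367698400 + 222622144044300 + 213717258282528 + 205497363733200 + 197886350261600 + 190818980609400 + 184239015760800 + 178097715235440 + 172352627647200 + 166966608033225 + 161907013850400 + 157145042854800 + 152655184487520 + 148414762696200 + 144403552893600 + 140603459396400 + 136998242488800 + 133573286426580 = 22859962193131943, so H_40 = 22859962193131943/5342931457063200; reducing by gcd(22859962193131943, 5342931457063200) = 11 gives 2078178381193813/485721041551200 ≈ 4.27854. (The PNT-adjacent estimate ln(40) + γ ≈ 4.26610 matches within O(1/n).)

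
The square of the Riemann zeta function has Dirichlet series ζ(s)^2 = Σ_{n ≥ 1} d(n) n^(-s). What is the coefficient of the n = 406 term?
d(406) = 8

ζ(s)^2 = (Σ 1/m^s)(Σ 1/k^s). The coefficient of 1/n^s in the product is the number of ordered pairs (m, k) with mk = n, which equals d(n). For n = 406, divisors are [1, 2, 7, 14, 29, 58, 203, 406], so d(406) = 8.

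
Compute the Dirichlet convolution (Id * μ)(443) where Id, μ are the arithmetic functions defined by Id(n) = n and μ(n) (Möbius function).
(Id * μ)(443) = 442

Divisors of 443: [1, 443]. For each d | 443:
  d = 1: Id(1) · μ(443/1) = 1 · -1 = -1
  d = 443: Id(443) · μ(443/443) = 443 · 1 = 443
Summing: (Id * μ)(443) = -1 + 443 = 442.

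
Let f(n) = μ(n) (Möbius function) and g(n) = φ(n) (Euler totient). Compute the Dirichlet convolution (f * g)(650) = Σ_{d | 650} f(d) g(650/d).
(μ * φ)(650) = 0

Divisors of 650: [1, 2, 5, 10, 13, 25, 26, 50, 65, 130, 325, 650]. For each d | 650:
  d = 1: μ(1) · φ(650/1) = 1 · 240 = 240
  d = 2: μ(2) · φ(650/2) = -1 · 240 = -240
  d = 5: μ(5) · φ(650/5) = -1 · 48 = -48
  d = 10: μ(10) · φ(650/10) = 1 · 48 = 48
  d = 13: μ(13) · φ(650/13) = -1 · 20 = -20
  d = 25: μ(25) · φ(650/25) = 0 · 12 = 0
  d = 26: μ(26) · φ(650/26) = 1 · 20 = 20
  d = 50: μ(50) · φ(650/50) = 0 · 12 = 0
  d = 65: μ(65) · φ(650/65) = 1 · 4 = 4
  d = 130: μ(130) · φ(650/130) = -1 · 4 = -4
  d = 325: μ(325) · φ(650/325) = 0 · 1 = 0
  d = 650: μ(650) · φ(650/650) = 0 · 1 = 0
Summing: (μ * φ)(650) = 240 + -240 + -48 + 48 + -20 + 0 + 20 + 0 + 4 + -4 + 0 + 0 = 0.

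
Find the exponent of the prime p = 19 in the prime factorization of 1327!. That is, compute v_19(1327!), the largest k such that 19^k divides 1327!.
v_19(1327!) = 72

Legendre's formula: v_p(n!) = Σ_{k ≥ 1} ⌊n / p^k⌋. For p = 19, n = 1327, the terms are:
  ⌊1327/19^1⌋ = ⌊1327/19⌋ = 69
  ⌊1327/19^2⌋ = ⌊1327/361⌋ = 3
(the next term ⌊1327/19^3⌋ = 0, terminating the sum). Summing: v_19(1327!) = 69 + 3 = 72.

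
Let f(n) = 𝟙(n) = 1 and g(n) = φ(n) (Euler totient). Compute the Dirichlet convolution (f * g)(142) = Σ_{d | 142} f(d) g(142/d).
(𝟙 * φ)(142) = 142

Divisors of 142: [1, 2, 71, 142]. For each d | 142:
  d = 1: 𝟙(1) · φ(142/1) = 1 · 70 = 70
  d = 2: 𝟙(2) · φ(142/2) = 1 · 70 = 70
  d = 71: 𝟙(71) · φ(142/71) = 1 · 1 = 1
  d = 142: 𝟙(142) · φ(142/142) = 1 · 1 = 1
Summing: (𝟙 * φ)(142) = 70 + 70 + 1 + 1 = 142.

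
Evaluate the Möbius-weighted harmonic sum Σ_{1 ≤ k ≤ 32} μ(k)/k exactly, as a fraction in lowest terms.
Σ μ(k)/k = -4193929329/66853496710

Values of μ(k) for 1 ≤ k ≤ 32: μ(1) = 1, μ(2) = -1, μ(3) = -1, μ(5) = -1, μ(6) = 1, μ(7) = -1, μ(10) = 1, μ(11) = -1, μ(13) = -1, μ(14) = 1, μ(15) = 1, μ(17) = -1, μ(19) = -1, μ(21) = 1, μ(22) = 1, μ(23) = -1, μ(26) = 1, μ(29) = -1, μ(30) = -1, μ(31) = -1, with μ = 0 on non-squarefree integers. Summing μ(k)/k for k where μ(k) ≠ 0 gives -4193929329/66853496710 ≈ -0.0627. (PNT ⟺ this sum → 0 as n → ∞.)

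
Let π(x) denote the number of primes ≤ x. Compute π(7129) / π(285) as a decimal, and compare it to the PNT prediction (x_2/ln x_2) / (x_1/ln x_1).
π(7129)/π(285) = 914/61 ≈ 14.9836;  PNT prediction ≈ 15.9370.

π(285) = 61 and π(7129) = 914, so π(7129)/π(285) ≈ 14.9836. The PNT-predicted ratio is (7129/ln(7129)) / (285/ln(285)) ≈ 15.9370. The two agree to within a few percent, as expected.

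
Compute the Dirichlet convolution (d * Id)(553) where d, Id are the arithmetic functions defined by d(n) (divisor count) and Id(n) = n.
(d * Id)(553) = 729

Divisors of 553: [1, 7, 79, 553]. For each d | 553:
  d = 1: d(1) · Id(553/1) = 1 · 553 = 553
  d = 7: d(7) · Id(553/7) = 2 · 79 = 158
  d = 79: d(79) · Id(553/79) = 2 · 7 = 14
  d = 553: d(553) · Id(553/553) = 4 · 1 = 4
Summing: (d * Id)(553) = 553 + 158 + 14 + 4 = 729.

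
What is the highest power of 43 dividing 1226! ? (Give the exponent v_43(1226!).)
v_43(1226!) = 28

Legendre's formula: v_p(n!) = Σ_{k ≥ 1} ⌊n / p^k⌋. For p = 43, n = 1226, the terms are:
  ⌊1226/43^1⌋ = ⌊1226/43⌋ = 28
(the next term ⌊1226/43^2⌋ = 0, terminating the sum). Summing: v_43(1226!) = 28 = 28.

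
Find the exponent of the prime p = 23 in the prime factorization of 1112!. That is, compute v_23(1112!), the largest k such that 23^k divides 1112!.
v_23(1112!) = 50

Legendre's formula: v_p(n!) = Σ_{k ≥ 1} ⌊n / p^k⌋. For p = 23, n = 1112, the terms are:
  ⌊1112/23^1⌋ = ⌊1112/23⌋ = 48
  ⌊1112/23^2⌋ = ⌊1112/529⌋ = 2
(the next term ⌊1112/23^3⌋ = 0, terminating the sum). Summing: v_23(1112!) = 48 + 2 = 50.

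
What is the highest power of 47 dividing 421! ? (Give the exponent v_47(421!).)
v_47(421!) = 8

Legendre's formula: v_p(n!) = Σ_{k ≥ 1} ⌊n / p^k⌋. For p = 47, n = 421, the terms are:
  ⌊421/47^1⌋ = ⌊421/47⌋ = 8
(the next term ⌊421/47^2⌋ = 0, terminating the sum). Summing: v_47(421!) = 8 = 8.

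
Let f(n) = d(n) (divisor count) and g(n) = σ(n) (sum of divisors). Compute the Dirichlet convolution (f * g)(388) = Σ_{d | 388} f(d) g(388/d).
(d * σ)(388) = 1600

Divisors of 388: [1, 2, 4, 97, 194, 388]. For each d | 388:
  d = 1: d(1) · σ(388/1) = 1 · 686 = 686
  d = 2: d(2) · σ(388/2) = 2 · 294 = 588
  d = 4: d(4) · σ(388/4) = 3 · 98 = 294
  d = 97: d(97) · σ(388/97) = 2 · 7 = 14
  d = 194: d(194) · σ(388/194) = 4 · 3 = 12
  d = 388: d(388) · σ(388/388) = 6 · 1 = 6
Summing: (d * σ)(388) = 686 + 588 + 294 + 14 + 12 + 6 = 1600.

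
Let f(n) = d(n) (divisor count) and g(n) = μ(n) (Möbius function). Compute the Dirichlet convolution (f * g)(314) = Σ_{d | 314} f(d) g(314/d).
(d * μ)(314) = 1

Divisors of 314: [1, 2, 157, 314]. For each d | 314:
  d = 1: d(1) · μ(314/1) = 1 · 1 = 1
  d = 2: d(2) · μ(314/2) = 2 · -1 = -2
  d = 157: d(157) · μ(314/157) = 2 · -1 = -2
  d = 314: d(314) · μ(314/314) = 4 · 1 = 4
Summing: (d * μ)(314) = 1 + -2 + -2 + 4 = 1.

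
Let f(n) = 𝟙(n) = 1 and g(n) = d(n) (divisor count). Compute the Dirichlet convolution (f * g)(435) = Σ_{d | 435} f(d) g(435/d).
(𝟙 * d)(435) = 27

Divisors of 435: [1, 3, 5, 15, 29, 87, 145, 435]. For each d | 435:
  d = 1: 𝟙(1) · d(435/1) = 1 · 8 = 8
  d = 3: 𝟙(3) · d(435/3) = 1 · 4 = 4
  d = 5: 𝟙(5) · d(435/5) = 1 · 4 = 4
  d = 15: 𝟙(15) · d(435/15) = 1 · 2 = 2
  d = 29: 𝟙(29) · d(435/29) = 1 · 4 = 4
  d = 87: 𝟙(87) · d(435/87) = 1 · 2 = 2
  d = 145: 𝟙(145) · d(435/145) = 1 · 2 = 2
  d = 435: 𝟙(435) · d(435/435) = 1 · 1 = 1
Summing: (𝟙 * d)(435) = 8 + 4 + 4 + 2 + 4 + 2 + 2 + 1 = 27.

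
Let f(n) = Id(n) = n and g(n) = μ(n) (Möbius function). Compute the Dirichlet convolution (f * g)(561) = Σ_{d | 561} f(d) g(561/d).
(Id * μ)(561) = 320

Divisors of 561: [1, 3, 11, 17, 33, 51, 187, 561]. For each d | 561:
  d = 1: Id(1) · μ(561/1) = 1 · -1 = -1
  d = 3: Id(3) · μ(561/3) = 3 · 1 = 3
  d = 11: Id(11) · μ(561/11) = 11 · 1 = 11
  d = 17: Id(17) · μ(561/17) = 17 · 1 = 17
  d = 33: Id(33) · μ(561/33) = 33 · -1 = -33
  d = 51: Id(51) · μ(561/51) = 51 · -1 = -51
  d = 187: Id(187) · μ(561/187) = 187 · -1 = -187
  d = 561: Id(561) · μ(561/561) = 561 · 1 = 561
Summing: (Id * μ)(561) = -1 + 3 + 11 + 17 + -33 + -51 + -187 + 561 = 320.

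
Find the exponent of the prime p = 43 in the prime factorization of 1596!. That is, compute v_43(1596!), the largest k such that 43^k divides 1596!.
v_43(1596!) = 37

Legendre's formula: v_p(n!) = Σ_{k ≥ 1} ⌊n / p^k⌋. For p = 43, n = 1596, the terms are:
  ⌊1596/43^1⌋ = ⌊1596/43⌋ = 37
(the next term ⌊1596/43^2⌋ = 0, terminating the sum). Summing: v_43(1596!) = 37 = 37.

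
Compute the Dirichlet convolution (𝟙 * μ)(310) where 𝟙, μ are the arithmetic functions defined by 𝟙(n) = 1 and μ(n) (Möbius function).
(𝟙 * μ)(310) = 0

Divisors of 310: [1, 2, 5, 10, 31, 62, 155, 310]. For each d | 310:
  d = 1: 𝟙(1) · μ(310/1) = 1 · -1 = -1
  d = 2: 𝟙(2) · μ(310/2) = 1 · 1 = 1
  d = 5: 𝟙(5) · μ(310/5) = 1 · 1 = 1
  d = 10: 𝟙(10) · μ(310/10) = 1 · -1 = -1
  d = 31: 𝟙(31) · μ(310/31) = 1 · 1 = 1
  d = 62: 𝟙(62) · μ(310/62) = 1 · -1 = -1
  d = 155: 𝟙(155) · μ(310/155) = 1 · -1 = -1
  d = 310: 𝟙(310) · μ(310/310) = 1 · 1 = 1
Summing: (𝟙 * μ)(310) = -1 + 1 + 1 + -1 + 1 + -1 + -1 + 1 = 0.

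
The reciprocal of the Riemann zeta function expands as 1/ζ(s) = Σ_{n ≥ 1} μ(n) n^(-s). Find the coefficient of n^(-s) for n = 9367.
μ(9367) = -1

Factor n = 9367 = 17 · 19 · 29. μ(n) = 0 if any exponent ≥ 2 (not squarefree); otherwise μ(n) = (−1)^{ω(n)} where ω(n) is the number of distinct prime factors. Applying: μ(9367) = -1.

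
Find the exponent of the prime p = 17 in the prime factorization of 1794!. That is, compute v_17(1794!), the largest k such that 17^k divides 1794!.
v_17(1794!) = 111

Legendre's formula: v_p(n!) = Σ_{k ≥ 1} ⌊n / p^k⌋. For p = 17, n = 1794, the terms are:
  ⌊1794/17^1⌋ = ⌊1794/17⌋ = 105
  ⌊1794/17^2⌋ = ⌊1794/289⌋ = 6
(the next term ⌊1794/17^3⌋ = 0, terminating the sum). Summing: v_17(1794!) = 105 + 6 = 111.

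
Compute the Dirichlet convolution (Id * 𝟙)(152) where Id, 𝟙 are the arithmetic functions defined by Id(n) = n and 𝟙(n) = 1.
(Id * 𝟙)(152) = 300

Divisors of 152: [1, 2, 4, 8, 19, 38, 76, 152]. For each d | 152:
  d = 1: Id(1) · 𝟙(152/1) = 1 · 1 = 1
  d = 2: Id(2) · 𝟙(152/2) = 2 · 1 = 2
  d = 4: Id(4) · 𝟙(152/4) = 4 · 1 = 4
  d = 8: Id(8) · 𝟙(152/8) = 8 · 1 = 8
  d = 19: Id(19) · 𝟙(152/19) = 19 · 1 = 19
  d = 38: Id(38) · 𝟙(152/38) = 38 · 1 = 38
  d = 76: Id(76) · 𝟙(152/76) = 76 · 1 = 76
  d = 152: Id(152) · 𝟙(152/152) = 152 · 1 = 152
Summing: (Id * 𝟙)(152) = 1 + 2 + 4 + 8 + 19 + 38 + 76 + 152 = 300.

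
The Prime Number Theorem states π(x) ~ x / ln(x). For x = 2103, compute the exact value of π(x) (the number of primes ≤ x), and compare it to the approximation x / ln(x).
π(2103) = 317;  x/ln(x) ≈ 274.86;  relative error ≈ 13.29%.

Directly count primes up to 2103: π(2103) = 317. The PNT approximation gives 2103/ln(2103) ≈ 2103/7.65112 ≈ 274.86. Relative error (π(x) − x/ln(x)) / π(x) ≈ 13.29%; the approximation is known to undercount slightly (Li(x) is a better estimate).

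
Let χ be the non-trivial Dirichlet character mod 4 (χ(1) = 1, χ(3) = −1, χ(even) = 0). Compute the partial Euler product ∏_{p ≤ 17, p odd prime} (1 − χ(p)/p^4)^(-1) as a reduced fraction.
∏ = 1355132279576075/1370266988576768

The odd primes p ≤ 17 are [3, 5, 7, 11, 13, 17]. For each, χ(p) = 1 if p ≡ 1 mod 4, χ(p) = −1 if p ≡ 3 mod 4. Taking (1 − χ(p)/p^4)^(-1) = p^4/(p^4 − χ(p)): (1 − (-1)/3^4)^(-1) · (1 − (1)/5^4)^(-1) · (1 − (-1)/7^4)^(-1) · (1 − (-1)/11^4)^(-1) · (1 − (1)/13^4)^(-1) · (1 − (1)/17^4)^(-1) = 1355132279576075/1370266988576768.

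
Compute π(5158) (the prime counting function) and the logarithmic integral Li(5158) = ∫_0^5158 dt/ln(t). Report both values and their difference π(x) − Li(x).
π(5158) = 687;  Li(5158) ≈ 702.80;  π(x) − Li(x) ≈ -15.80.

Direct count of primes ≤ 5158 gives π(5158) = 687. Numerical evaluation of the logarithmic integral gives Li(5158) ≈ 702.80. The difference π(x) − Li(x) ≈ -15.80 is typically negative for small/moderate x (Li(x) overestimates), though Littlewood's theorem shows this sign changes infinitely often.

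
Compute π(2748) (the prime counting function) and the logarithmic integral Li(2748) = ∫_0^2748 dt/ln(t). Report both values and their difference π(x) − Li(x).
π(2748) = 400;  Li(2748) ≈ 411.11;  π(x) − Li(x) ≈ -11.11.

Direct count of primes ≤ 2748 gives π(2748) = 400. Numerical evaluation of the logarithmic integral gives Li(2748) ≈ 411.11. The difference π(x) − Li(x) ≈ -11.11 is typically negative for small/moderate x (Li(x) overestimates), though Littlewood's theorem shows this sign changes infinitely often.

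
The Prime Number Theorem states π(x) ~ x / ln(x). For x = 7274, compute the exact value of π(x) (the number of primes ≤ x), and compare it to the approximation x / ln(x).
π(7274) = 928;  x/ln(x) ≈ 818.03;  relative error ≈ 11.85%.

Directly count primes up to 7274: π(7274) = 928. The PNT approximation gives 7274/ln(7274) ≈ 7274/8.89206 ≈ 818.03. Relative error (π(x) − x/ln(x)) / π(x) ≈ 11.85%; the approximation is known to undercount slightly (Li(x) is a better estimate).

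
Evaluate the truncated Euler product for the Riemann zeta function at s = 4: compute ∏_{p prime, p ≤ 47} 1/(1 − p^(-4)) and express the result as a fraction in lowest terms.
∏ = 65572203587643632473857746546522240898588901/60584710506150227098341885345792000000000000

The primes p ≤ 47 are [2, 3, 5, 7, 11, 13, 17, 19, 23, 29, 31, 37, 41, 43, 47]. For each prime, (1 − 1/p^4)^(-1) = p^4 / (p^4 − 1). The product is (1 − 1/2^4)^(-1), (1 − 1/3^4)^(-1), (1 − 1/5^4)^(-1), (1 − 1/7^4)^(-1), (1 − 1/11^4)^(-1), (1 − 1/13^4)^(-1), (1 − 1/17^4)^(-1), (1 − 1/19^4)^(-1), (1 − 1/23^4)^(-1), (1 − 1/29^4)^(-1), (1 − 1/31^4)^(-1), (1 − 1/37^4)^(-1), (1 − 1/41^4)^(-1), (1 − 1/43^4)^(-1), (1 − 1/47^4)^(-1) = ∏ p^4 / (p^4 − 1) = 65572203587643632473857746546522240898588901/60584710506150227098341885345792000000000000.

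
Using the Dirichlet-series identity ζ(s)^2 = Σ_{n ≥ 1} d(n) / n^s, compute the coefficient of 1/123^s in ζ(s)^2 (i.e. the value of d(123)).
d(123) = 4

ζ(s)^2 = (Σ 1/m^s)(Σ 1/k^s). The coefficient of 1/n^s in the product is the number of ordered pairs (m, k) with mk = n, which equals d(n). For n = 123, divisors are [1, 3, 41, 123], so d(123) = 4.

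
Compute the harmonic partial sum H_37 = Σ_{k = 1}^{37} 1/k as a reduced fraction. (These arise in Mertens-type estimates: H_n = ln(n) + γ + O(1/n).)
H_37 = 2040798836801833/485721041551200

Direct summation: H_37 = 1 + 1/2 + ... + 1/37. The least common denominator is lcm(1, ..., 37) = 5342931457063200; over this denominator the numerator is 5342931457063200 + 2671465728531600 + 1780977152354400 + 1335732864265800 + 1068586291412640 + 890488576177200 + 763275922437600 + 667866432132900 + 593659050784800 + 534293145706320 + 485721041551200 + 445244288088600 + 410994727466400 + 381637961218800 + 356195430470880 + 333933216066450 + 314290085709600 + 296829525392400 + 281206918792800 + 267146572853160 + 254425307479200 + 242860520775600 + 232301367698400 + 222622144044300 + 213717258282528 + 205497363733200 + 197886350261600 + 190818980609400 + 184239015760800 + 178097715235440 + 172352627647200 + 166966608033225 + 161907013850400 + 157145042854800 + 152655184487520 + 148414762696200 + 144403552893600 = 22448787204820163, so H_37 = 22448787204820163/5342931457063200; reducing by gcd(22448787204820163, 5342931457063200) = 11 gives 2040798836801833/485721041551200 ≈ 4.20159. (The PNT-adjacent estimate ln(37) + γ ≈ 4.18813 matches within O(1/n).)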